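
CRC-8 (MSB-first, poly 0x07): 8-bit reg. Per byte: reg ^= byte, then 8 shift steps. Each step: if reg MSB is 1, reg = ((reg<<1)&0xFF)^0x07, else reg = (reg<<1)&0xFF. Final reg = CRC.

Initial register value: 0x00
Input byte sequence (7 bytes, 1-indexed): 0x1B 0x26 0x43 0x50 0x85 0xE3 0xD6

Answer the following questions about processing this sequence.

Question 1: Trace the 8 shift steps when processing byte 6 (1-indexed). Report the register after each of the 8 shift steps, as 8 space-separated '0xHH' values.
Answer: 0xE2 0xC3 0x81 0x05 0x0A 0x14 0x28 0x50

Derivation:
After byte 1 (0x1B): reg=0x41
After byte 2 (0x26): reg=0x32
After byte 3 (0x43): reg=0x50
After byte 4 (0x50): reg=0x00
After byte 5 (0x85): reg=0x92
Register before byte 6: 0x92
After XOR with byte 0xE3: 0x71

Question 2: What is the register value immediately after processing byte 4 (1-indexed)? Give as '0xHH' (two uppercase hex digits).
Answer: 0x00

Derivation:
After byte 1 (0x1B): reg=0x41
After byte 2 (0x26): reg=0x32
After byte 3 (0x43): reg=0x50
After byte 4 (0x50): reg=0x00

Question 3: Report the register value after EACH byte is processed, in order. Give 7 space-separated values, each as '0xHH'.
0x41 0x32 0x50 0x00 0x92 0x50 0x9B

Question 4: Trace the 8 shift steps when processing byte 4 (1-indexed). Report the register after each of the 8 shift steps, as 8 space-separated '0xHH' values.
Answer: 0x00 0x00 0x00 0x00 0x00 0x00 0x00 0x00

Derivation:
After byte 1 (0x1B): reg=0x41
After byte 2 (0x26): reg=0x32
After byte 3 (0x43): reg=0x50
Register before byte 4: 0x50
After XOR with byte 0x50: 0x00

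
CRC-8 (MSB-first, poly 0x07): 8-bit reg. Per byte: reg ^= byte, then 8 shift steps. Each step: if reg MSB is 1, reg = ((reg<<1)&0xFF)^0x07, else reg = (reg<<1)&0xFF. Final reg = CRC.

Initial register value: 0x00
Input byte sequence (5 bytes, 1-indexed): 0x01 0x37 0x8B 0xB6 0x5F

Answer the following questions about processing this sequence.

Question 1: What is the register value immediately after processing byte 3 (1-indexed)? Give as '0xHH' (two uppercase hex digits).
After byte 1 (0x01): reg=0x07
After byte 2 (0x37): reg=0x90
After byte 3 (0x8B): reg=0x41

Answer: 0x41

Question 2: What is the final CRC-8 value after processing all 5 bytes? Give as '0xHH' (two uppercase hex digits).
Answer: 0xE5

Derivation:
After byte 1 (0x01): reg=0x07
After byte 2 (0x37): reg=0x90
After byte 3 (0x8B): reg=0x41
After byte 4 (0xB6): reg=0xCB
After byte 5 (0x5F): reg=0xE5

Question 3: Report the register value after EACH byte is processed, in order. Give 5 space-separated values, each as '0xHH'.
0x07 0x90 0x41 0xCB 0xE5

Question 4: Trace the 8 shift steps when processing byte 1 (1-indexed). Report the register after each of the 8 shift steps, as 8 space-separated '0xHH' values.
Register before byte 1: 0x00
After XOR with byte 0x01: 0x01

Answer: 0x02 0x04 0x08 0x10 0x20 0x40 0x80 0x07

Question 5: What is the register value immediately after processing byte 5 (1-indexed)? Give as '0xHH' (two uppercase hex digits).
After byte 1 (0x01): reg=0x07
After byte 2 (0x37): reg=0x90
After byte 3 (0x8B): reg=0x41
After byte 4 (0xB6): reg=0xCB
After byte 5 (0x5F): reg=0xE5

Answer: 0xE5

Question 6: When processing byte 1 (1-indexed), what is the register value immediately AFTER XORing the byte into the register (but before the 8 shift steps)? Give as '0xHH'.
Register before byte 1: 0x00
Byte 1: 0x01
0x00 XOR 0x01 = 0x01

Answer: 0x01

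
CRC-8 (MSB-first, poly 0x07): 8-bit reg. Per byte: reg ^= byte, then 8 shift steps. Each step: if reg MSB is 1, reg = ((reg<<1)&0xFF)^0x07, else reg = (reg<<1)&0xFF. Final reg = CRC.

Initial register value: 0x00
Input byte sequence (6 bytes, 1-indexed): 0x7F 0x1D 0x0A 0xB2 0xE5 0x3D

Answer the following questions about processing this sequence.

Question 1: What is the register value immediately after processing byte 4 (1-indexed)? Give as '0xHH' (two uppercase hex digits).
After byte 1 (0x7F): reg=0x7A
After byte 2 (0x1D): reg=0x32
After byte 3 (0x0A): reg=0xA8
After byte 4 (0xB2): reg=0x46

Answer: 0x46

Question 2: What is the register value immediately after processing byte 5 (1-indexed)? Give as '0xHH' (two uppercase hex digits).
Answer: 0x60

Derivation:
After byte 1 (0x7F): reg=0x7A
After byte 2 (0x1D): reg=0x32
After byte 3 (0x0A): reg=0xA8
After byte 4 (0xB2): reg=0x46
After byte 5 (0xE5): reg=0x60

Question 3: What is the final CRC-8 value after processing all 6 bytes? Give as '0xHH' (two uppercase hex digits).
After byte 1 (0x7F): reg=0x7A
After byte 2 (0x1D): reg=0x32
After byte 3 (0x0A): reg=0xA8
After byte 4 (0xB2): reg=0x46
After byte 5 (0xE5): reg=0x60
After byte 6 (0x3D): reg=0x94

Answer: 0x94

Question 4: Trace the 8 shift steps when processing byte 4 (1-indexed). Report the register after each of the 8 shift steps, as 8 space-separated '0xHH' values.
Answer: 0x34 0x68 0xD0 0xA7 0x49 0x92 0x23 0x46

Derivation:
After byte 1 (0x7F): reg=0x7A
After byte 2 (0x1D): reg=0x32
After byte 3 (0x0A): reg=0xA8
Register before byte 4: 0xA8
After XOR with byte 0xB2: 0x1A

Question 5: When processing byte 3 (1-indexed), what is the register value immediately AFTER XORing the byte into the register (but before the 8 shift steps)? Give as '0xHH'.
Register before byte 3: 0x32
Byte 3: 0x0A
0x32 XOR 0x0A = 0x38

Answer: 0x38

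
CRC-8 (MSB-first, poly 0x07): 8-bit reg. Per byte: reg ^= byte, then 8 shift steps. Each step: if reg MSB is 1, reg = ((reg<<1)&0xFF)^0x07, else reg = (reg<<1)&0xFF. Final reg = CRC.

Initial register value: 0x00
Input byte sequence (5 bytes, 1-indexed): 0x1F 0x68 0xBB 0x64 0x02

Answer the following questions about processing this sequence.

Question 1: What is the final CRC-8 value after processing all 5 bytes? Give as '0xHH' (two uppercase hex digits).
Answer: 0x4E

Derivation:
After byte 1 (0x1F): reg=0x5D
After byte 2 (0x68): reg=0x8B
After byte 3 (0xBB): reg=0x90
After byte 4 (0x64): reg=0xC2
After byte 5 (0x02): reg=0x4E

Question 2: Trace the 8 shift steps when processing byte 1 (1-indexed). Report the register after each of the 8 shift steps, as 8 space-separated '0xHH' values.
Register before byte 1: 0x00
After XOR with byte 0x1F: 0x1F

Answer: 0x3E 0x7C 0xF8 0xF7 0xE9 0xD5 0xAD 0x5D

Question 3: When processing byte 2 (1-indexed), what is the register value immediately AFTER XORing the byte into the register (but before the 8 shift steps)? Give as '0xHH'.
Answer: 0x35

Derivation:
Register before byte 2: 0x5D
Byte 2: 0x68
0x5D XOR 0x68 = 0x35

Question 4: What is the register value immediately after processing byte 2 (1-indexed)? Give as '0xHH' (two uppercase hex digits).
After byte 1 (0x1F): reg=0x5D
After byte 2 (0x68): reg=0x8B

Answer: 0x8B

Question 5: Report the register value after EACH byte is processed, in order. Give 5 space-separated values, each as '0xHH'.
0x5D 0x8B 0x90 0xC2 0x4E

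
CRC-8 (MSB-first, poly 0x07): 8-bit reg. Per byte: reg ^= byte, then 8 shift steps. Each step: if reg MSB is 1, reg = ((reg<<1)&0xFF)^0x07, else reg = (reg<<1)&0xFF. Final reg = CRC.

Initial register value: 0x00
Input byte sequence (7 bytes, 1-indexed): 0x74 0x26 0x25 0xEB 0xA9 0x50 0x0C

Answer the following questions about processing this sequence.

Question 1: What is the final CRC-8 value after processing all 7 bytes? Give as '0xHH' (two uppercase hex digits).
Answer: 0xB2

Derivation:
After byte 1 (0x74): reg=0x4B
After byte 2 (0x26): reg=0x04
After byte 3 (0x25): reg=0xE7
After byte 4 (0xEB): reg=0x24
After byte 5 (0xA9): reg=0xAA
After byte 6 (0x50): reg=0xE8
After byte 7 (0x0C): reg=0xB2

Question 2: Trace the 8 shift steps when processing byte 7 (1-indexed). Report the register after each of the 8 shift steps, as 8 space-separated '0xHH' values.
After byte 1 (0x74): reg=0x4B
After byte 2 (0x26): reg=0x04
After byte 3 (0x25): reg=0xE7
After byte 4 (0xEB): reg=0x24
After byte 5 (0xA9): reg=0xAA
After byte 6 (0x50): reg=0xE8
Register before byte 7: 0xE8
After XOR with byte 0x0C: 0xE4

Answer: 0xCF 0x99 0x35 0x6A 0xD4 0xAF 0x59 0xB2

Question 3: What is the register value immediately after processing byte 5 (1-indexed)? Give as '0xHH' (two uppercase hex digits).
Answer: 0xAA

Derivation:
After byte 1 (0x74): reg=0x4B
After byte 2 (0x26): reg=0x04
After byte 3 (0x25): reg=0xE7
After byte 4 (0xEB): reg=0x24
After byte 5 (0xA9): reg=0xAA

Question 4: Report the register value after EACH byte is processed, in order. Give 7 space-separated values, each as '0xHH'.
0x4B 0x04 0xE7 0x24 0xAA 0xE8 0xB2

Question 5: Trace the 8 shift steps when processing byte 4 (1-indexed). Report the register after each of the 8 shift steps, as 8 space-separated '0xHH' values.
Answer: 0x18 0x30 0x60 0xC0 0x87 0x09 0x12 0x24

Derivation:
After byte 1 (0x74): reg=0x4B
After byte 2 (0x26): reg=0x04
After byte 3 (0x25): reg=0xE7
Register before byte 4: 0xE7
After XOR with byte 0xEB: 0x0C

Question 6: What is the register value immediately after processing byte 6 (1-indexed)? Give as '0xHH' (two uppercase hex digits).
After byte 1 (0x74): reg=0x4B
After byte 2 (0x26): reg=0x04
After byte 3 (0x25): reg=0xE7
After byte 4 (0xEB): reg=0x24
After byte 5 (0xA9): reg=0xAA
After byte 6 (0x50): reg=0xE8

Answer: 0xE8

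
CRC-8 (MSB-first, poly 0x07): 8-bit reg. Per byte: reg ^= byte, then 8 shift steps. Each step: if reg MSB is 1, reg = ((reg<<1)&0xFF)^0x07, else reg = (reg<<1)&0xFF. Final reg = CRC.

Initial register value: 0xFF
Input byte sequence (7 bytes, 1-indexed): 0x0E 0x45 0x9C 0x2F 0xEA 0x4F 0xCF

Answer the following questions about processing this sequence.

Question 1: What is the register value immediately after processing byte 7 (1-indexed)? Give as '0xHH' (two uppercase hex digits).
Answer: 0x04

Derivation:
After byte 1 (0x0E): reg=0xD9
After byte 2 (0x45): reg=0xDD
After byte 3 (0x9C): reg=0xC0
After byte 4 (0x2F): reg=0x83
After byte 5 (0xEA): reg=0x18
After byte 6 (0x4F): reg=0xA2
After byte 7 (0xCF): reg=0x04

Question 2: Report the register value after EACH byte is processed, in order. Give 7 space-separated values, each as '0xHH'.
0xD9 0xDD 0xC0 0x83 0x18 0xA2 0x04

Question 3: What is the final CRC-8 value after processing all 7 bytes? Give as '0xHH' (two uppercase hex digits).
After byte 1 (0x0E): reg=0xD9
After byte 2 (0x45): reg=0xDD
After byte 3 (0x9C): reg=0xC0
After byte 4 (0x2F): reg=0x83
After byte 5 (0xEA): reg=0x18
After byte 6 (0x4F): reg=0xA2
After byte 7 (0xCF): reg=0x04

Answer: 0x04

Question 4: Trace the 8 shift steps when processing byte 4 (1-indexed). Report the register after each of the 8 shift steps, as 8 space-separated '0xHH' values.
After byte 1 (0x0E): reg=0xD9
After byte 2 (0x45): reg=0xDD
After byte 3 (0x9C): reg=0xC0
Register before byte 4: 0xC0
After XOR with byte 0x2F: 0xEF

Answer: 0xD9 0xB5 0x6D 0xDA 0xB3 0x61 0xC2 0x83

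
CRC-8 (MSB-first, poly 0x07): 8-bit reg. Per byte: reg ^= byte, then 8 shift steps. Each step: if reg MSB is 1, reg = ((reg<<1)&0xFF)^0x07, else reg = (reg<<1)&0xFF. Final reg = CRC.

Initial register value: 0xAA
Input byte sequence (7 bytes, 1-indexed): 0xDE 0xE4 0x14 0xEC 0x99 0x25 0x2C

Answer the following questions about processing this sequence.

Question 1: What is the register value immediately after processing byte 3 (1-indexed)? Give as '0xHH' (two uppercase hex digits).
After byte 1 (0xDE): reg=0x4B
After byte 2 (0xE4): reg=0x44
After byte 3 (0x14): reg=0xB7

Answer: 0xB7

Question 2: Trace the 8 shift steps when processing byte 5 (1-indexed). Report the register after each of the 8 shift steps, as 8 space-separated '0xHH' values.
Answer: 0x3E 0x7C 0xF8 0xF7 0xE9 0xD5 0xAD 0x5D

Derivation:
After byte 1 (0xDE): reg=0x4B
After byte 2 (0xE4): reg=0x44
After byte 3 (0x14): reg=0xB7
After byte 4 (0xEC): reg=0x86
Register before byte 5: 0x86
After XOR with byte 0x99: 0x1F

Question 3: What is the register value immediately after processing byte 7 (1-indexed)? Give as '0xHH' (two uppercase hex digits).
Answer: 0xCE

Derivation:
After byte 1 (0xDE): reg=0x4B
After byte 2 (0xE4): reg=0x44
After byte 3 (0x14): reg=0xB7
After byte 4 (0xEC): reg=0x86
After byte 5 (0x99): reg=0x5D
After byte 6 (0x25): reg=0x6F
After byte 7 (0x2C): reg=0xCE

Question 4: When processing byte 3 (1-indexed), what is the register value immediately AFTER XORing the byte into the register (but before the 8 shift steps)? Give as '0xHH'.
Register before byte 3: 0x44
Byte 3: 0x14
0x44 XOR 0x14 = 0x50

Answer: 0x50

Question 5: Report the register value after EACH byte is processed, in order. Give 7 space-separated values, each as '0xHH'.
0x4B 0x44 0xB7 0x86 0x5D 0x6F 0xCE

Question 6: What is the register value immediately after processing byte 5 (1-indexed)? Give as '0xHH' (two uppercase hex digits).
After byte 1 (0xDE): reg=0x4B
After byte 2 (0xE4): reg=0x44
After byte 3 (0x14): reg=0xB7
After byte 4 (0xEC): reg=0x86
After byte 5 (0x99): reg=0x5D

Answer: 0x5D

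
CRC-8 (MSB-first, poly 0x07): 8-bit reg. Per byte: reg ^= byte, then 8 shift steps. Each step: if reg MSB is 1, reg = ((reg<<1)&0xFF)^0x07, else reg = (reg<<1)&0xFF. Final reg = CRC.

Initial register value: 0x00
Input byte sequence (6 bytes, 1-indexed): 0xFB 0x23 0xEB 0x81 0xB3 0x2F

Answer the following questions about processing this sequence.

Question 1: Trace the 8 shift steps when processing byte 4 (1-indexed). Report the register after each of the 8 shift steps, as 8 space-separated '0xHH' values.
Answer: 0x1E 0x3C 0x78 0xF0 0xE7 0xC9 0x95 0x2D

Derivation:
After byte 1 (0xFB): reg=0xEF
After byte 2 (0x23): reg=0x6A
After byte 3 (0xEB): reg=0x8E
Register before byte 4: 0x8E
After XOR with byte 0x81: 0x0F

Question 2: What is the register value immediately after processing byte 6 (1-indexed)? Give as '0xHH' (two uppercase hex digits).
Answer: 0xFA

Derivation:
After byte 1 (0xFB): reg=0xEF
After byte 2 (0x23): reg=0x6A
After byte 3 (0xEB): reg=0x8E
After byte 4 (0x81): reg=0x2D
After byte 5 (0xB3): reg=0xD3
After byte 6 (0x2F): reg=0xFA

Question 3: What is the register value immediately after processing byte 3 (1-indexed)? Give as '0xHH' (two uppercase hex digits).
After byte 1 (0xFB): reg=0xEF
After byte 2 (0x23): reg=0x6A
After byte 3 (0xEB): reg=0x8E

Answer: 0x8E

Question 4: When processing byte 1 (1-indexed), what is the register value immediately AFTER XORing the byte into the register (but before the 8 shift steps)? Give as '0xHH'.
Answer: 0xFB

Derivation:
Register before byte 1: 0x00
Byte 1: 0xFB
0x00 XOR 0xFB = 0xFB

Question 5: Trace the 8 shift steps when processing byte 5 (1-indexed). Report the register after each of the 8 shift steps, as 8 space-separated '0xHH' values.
Answer: 0x3B 0x76 0xEC 0xDF 0xB9 0x75 0xEA 0xD3

Derivation:
After byte 1 (0xFB): reg=0xEF
After byte 2 (0x23): reg=0x6A
After byte 3 (0xEB): reg=0x8E
After byte 4 (0x81): reg=0x2D
Register before byte 5: 0x2D
After XOR with byte 0xB3: 0x9E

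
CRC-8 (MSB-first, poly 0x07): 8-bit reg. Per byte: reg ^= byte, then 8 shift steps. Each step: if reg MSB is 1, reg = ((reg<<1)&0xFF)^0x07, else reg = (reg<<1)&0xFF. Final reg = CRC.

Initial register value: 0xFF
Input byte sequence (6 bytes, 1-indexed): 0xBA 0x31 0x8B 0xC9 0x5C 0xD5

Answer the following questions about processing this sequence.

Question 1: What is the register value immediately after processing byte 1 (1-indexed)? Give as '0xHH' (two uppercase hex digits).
Answer: 0xDC

Derivation:
After byte 1 (0xBA): reg=0xDC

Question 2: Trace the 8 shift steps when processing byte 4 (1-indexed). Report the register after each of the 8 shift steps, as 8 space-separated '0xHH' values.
Answer: 0xB1 0x65 0xCA 0x93 0x21 0x42 0x84 0x0F

Derivation:
After byte 1 (0xBA): reg=0xDC
After byte 2 (0x31): reg=0x8D
After byte 3 (0x8B): reg=0x12
Register before byte 4: 0x12
After XOR with byte 0xC9: 0xDB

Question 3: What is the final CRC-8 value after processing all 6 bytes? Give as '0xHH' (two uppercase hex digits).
Answer: 0x16

Derivation:
After byte 1 (0xBA): reg=0xDC
After byte 2 (0x31): reg=0x8D
After byte 3 (0x8B): reg=0x12
After byte 4 (0xC9): reg=0x0F
After byte 5 (0x5C): reg=0xBE
After byte 6 (0xD5): reg=0x16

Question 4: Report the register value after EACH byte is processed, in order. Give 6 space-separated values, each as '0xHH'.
0xDC 0x8D 0x12 0x0F 0xBE 0x16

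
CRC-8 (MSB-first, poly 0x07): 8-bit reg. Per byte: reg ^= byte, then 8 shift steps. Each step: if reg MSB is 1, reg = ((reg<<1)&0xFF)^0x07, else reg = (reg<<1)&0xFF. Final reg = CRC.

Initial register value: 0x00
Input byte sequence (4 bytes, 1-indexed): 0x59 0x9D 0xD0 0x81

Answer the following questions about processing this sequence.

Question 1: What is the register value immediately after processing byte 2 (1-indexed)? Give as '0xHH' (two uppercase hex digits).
Answer: 0x6B

Derivation:
After byte 1 (0x59): reg=0x88
After byte 2 (0x9D): reg=0x6B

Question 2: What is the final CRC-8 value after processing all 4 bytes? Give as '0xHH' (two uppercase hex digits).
Answer: 0x56

Derivation:
After byte 1 (0x59): reg=0x88
After byte 2 (0x9D): reg=0x6B
After byte 3 (0xD0): reg=0x28
After byte 4 (0x81): reg=0x56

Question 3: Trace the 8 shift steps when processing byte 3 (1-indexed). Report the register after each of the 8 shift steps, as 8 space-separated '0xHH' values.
After byte 1 (0x59): reg=0x88
After byte 2 (0x9D): reg=0x6B
Register before byte 3: 0x6B
After XOR with byte 0xD0: 0xBB

Answer: 0x71 0xE2 0xC3 0x81 0x05 0x0A 0x14 0x28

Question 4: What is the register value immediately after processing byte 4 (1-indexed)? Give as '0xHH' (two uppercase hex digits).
Answer: 0x56

Derivation:
After byte 1 (0x59): reg=0x88
After byte 2 (0x9D): reg=0x6B
After byte 3 (0xD0): reg=0x28
After byte 4 (0x81): reg=0x56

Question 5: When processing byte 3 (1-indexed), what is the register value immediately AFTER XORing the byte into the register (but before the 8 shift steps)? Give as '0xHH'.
Register before byte 3: 0x6B
Byte 3: 0xD0
0x6B XOR 0xD0 = 0xBB

Answer: 0xBB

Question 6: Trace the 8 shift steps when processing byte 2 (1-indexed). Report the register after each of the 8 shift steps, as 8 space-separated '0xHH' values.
After byte 1 (0x59): reg=0x88
Register before byte 2: 0x88
After XOR with byte 0x9D: 0x15

Answer: 0x2A 0x54 0xA8 0x57 0xAE 0x5B 0xB6 0x6B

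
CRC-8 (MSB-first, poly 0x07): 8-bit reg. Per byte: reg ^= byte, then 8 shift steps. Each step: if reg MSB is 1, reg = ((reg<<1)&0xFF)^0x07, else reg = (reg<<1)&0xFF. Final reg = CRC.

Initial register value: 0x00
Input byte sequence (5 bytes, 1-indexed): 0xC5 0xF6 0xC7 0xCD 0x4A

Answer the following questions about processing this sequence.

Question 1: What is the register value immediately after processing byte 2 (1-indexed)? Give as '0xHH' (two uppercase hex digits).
Answer: 0x60

Derivation:
After byte 1 (0xC5): reg=0x55
After byte 2 (0xF6): reg=0x60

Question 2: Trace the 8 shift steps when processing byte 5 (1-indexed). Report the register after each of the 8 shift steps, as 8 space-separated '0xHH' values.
After byte 1 (0xC5): reg=0x55
After byte 2 (0xF6): reg=0x60
After byte 3 (0xC7): reg=0x7C
After byte 4 (0xCD): reg=0x1E
Register before byte 5: 0x1E
After XOR with byte 0x4A: 0x54

Answer: 0xA8 0x57 0xAE 0x5B 0xB6 0x6B 0xD6 0xAB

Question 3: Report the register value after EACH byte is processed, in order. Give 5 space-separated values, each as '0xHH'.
0x55 0x60 0x7C 0x1E 0xAB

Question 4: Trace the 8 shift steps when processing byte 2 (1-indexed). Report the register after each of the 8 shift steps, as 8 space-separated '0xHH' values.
After byte 1 (0xC5): reg=0x55
Register before byte 2: 0x55
After XOR with byte 0xF6: 0xA3

Answer: 0x41 0x82 0x03 0x06 0x0C 0x18 0x30 0x60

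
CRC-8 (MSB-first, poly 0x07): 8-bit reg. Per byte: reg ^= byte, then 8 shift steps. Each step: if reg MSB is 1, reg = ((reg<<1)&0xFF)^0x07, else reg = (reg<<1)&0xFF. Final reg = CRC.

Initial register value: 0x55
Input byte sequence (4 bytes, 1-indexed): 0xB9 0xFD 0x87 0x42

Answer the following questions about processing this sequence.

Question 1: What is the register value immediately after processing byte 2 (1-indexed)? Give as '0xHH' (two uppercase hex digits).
After byte 1 (0xB9): reg=0x8A
After byte 2 (0xFD): reg=0x42

Answer: 0x42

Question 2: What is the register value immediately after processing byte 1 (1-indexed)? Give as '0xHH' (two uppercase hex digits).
Answer: 0x8A

Derivation:
After byte 1 (0xB9): reg=0x8A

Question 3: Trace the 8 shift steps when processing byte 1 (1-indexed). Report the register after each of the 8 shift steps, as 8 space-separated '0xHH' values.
Register before byte 1: 0x55
After XOR with byte 0xB9: 0xEC

Answer: 0xDF 0xB9 0x75 0xEA 0xD3 0xA1 0x45 0x8A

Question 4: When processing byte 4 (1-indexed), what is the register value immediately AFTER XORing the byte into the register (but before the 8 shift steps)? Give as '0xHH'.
Register before byte 4: 0x55
Byte 4: 0x42
0x55 XOR 0x42 = 0x17

Answer: 0x17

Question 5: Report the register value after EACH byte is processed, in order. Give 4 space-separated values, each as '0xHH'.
0x8A 0x42 0x55 0x65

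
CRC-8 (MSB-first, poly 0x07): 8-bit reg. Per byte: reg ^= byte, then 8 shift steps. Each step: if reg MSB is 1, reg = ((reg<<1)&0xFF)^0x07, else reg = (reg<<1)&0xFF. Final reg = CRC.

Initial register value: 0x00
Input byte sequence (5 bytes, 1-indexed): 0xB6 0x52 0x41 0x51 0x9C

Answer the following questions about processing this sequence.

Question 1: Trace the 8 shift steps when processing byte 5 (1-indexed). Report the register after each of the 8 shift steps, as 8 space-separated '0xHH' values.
Answer: 0xF8 0xF7 0xE9 0xD5 0xAD 0x5D 0xBA 0x73

Derivation:
After byte 1 (0xB6): reg=0x0B
After byte 2 (0x52): reg=0x88
After byte 3 (0x41): reg=0x71
After byte 4 (0x51): reg=0xE0
Register before byte 5: 0xE0
After XOR with byte 0x9C: 0x7C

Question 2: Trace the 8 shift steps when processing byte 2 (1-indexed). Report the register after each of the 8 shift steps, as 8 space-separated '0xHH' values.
After byte 1 (0xB6): reg=0x0B
Register before byte 2: 0x0B
After XOR with byte 0x52: 0x59

Answer: 0xB2 0x63 0xC6 0x8B 0x11 0x22 0x44 0x88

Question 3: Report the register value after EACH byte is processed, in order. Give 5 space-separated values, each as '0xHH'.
0x0B 0x88 0x71 0xE0 0x73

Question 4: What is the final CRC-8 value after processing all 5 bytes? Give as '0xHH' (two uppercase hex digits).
Answer: 0x73

Derivation:
After byte 1 (0xB6): reg=0x0B
After byte 2 (0x52): reg=0x88
After byte 3 (0x41): reg=0x71
After byte 4 (0x51): reg=0xE0
After byte 5 (0x9C): reg=0x73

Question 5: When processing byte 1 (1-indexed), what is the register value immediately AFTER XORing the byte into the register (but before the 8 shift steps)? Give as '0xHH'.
Register before byte 1: 0x00
Byte 1: 0xB6
0x00 XOR 0xB6 = 0xB6

Answer: 0xB6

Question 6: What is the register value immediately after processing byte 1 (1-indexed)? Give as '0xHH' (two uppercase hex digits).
After byte 1 (0xB6): reg=0x0B

Answer: 0x0B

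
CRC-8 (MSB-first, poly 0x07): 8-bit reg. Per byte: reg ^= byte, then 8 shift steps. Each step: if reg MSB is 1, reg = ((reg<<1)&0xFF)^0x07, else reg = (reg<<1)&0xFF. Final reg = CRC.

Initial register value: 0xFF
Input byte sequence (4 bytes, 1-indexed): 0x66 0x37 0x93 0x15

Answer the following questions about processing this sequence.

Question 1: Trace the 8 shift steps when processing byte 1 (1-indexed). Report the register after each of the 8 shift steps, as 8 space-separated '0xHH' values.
Answer: 0x35 0x6A 0xD4 0xAF 0x59 0xB2 0x63 0xC6

Derivation:
Register before byte 1: 0xFF
After XOR with byte 0x66: 0x99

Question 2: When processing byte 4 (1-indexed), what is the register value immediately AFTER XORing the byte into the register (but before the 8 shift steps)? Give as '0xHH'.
Register before byte 4: 0xF1
Byte 4: 0x15
0xF1 XOR 0x15 = 0xE4

Answer: 0xE4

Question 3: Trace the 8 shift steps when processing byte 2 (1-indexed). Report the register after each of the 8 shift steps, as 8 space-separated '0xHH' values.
Answer: 0xE5 0xCD 0x9D 0x3D 0x7A 0xF4 0xEF 0xD9

Derivation:
After byte 1 (0x66): reg=0xC6
Register before byte 2: 0xC6
After XOR with byte 0x37: 0xF1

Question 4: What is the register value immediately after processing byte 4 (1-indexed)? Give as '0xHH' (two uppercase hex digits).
After byte 1 (0x66): reg=0xC6
After byte 2 (0x37): reg=0xD9
After byte 3 (0x93): reg=0xF1
After byte 4 (0x15): reg=0xB2

Answer: 0xB2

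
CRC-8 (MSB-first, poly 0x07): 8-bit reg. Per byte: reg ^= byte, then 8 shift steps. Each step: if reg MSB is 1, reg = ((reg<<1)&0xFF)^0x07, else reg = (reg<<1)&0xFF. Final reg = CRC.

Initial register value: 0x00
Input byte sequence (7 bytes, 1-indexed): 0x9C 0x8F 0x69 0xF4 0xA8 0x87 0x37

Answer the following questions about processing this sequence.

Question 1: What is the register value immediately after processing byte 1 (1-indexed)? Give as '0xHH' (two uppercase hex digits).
After byte 1 (0x9C): reg=0xDD

Answer: 0xDD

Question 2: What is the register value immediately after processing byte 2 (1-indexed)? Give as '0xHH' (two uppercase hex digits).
After byte 1 (0x9C): reg=0xDD
After byte 2 (0x8F): reg=0xB9

Answer: 0xB9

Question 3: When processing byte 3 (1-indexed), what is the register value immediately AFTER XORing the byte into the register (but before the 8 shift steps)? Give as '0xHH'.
Register before byte 3: 0xB9
Byte 3: 0x69
0xB9 XOR 0x69 = 0xD0

Answer: 0xD0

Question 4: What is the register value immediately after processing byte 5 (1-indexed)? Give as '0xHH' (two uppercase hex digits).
Answer: 0x3E

Derivation:
After byte 1 (0x9C): reg=0xDD
After byte 2 (0x8F): reg=0xB9
After byte 3 (0x69): reg=0x3E
After byte 4 (0xF4): reg=0x78
After byte 5 (0xA8): reg=0x3E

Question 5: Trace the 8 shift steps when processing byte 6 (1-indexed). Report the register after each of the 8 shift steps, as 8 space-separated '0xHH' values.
After byte 1 (0x9C): reg=0xDD
After byte 2 (0x8F): reg=0xB9
After byte 3 (0x69): reg=0x3E
After byte 4 (0xF4): reg=0x78
After byte 5 (0xA8): reg=0x3E
Register before byte 6: 0x3E
After XOR with byte 0x87: 0xB9

Answer: 0x75 0xEA 0xD3 0xA1 0x45 0x8A 0x13 0x26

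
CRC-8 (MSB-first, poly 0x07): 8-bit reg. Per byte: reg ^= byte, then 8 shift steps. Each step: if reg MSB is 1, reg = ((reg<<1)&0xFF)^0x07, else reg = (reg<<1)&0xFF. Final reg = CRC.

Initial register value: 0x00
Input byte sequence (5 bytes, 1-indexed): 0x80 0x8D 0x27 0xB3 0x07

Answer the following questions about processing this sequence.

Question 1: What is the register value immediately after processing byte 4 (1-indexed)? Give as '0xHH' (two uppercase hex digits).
After byte 1 (0x80): reg=0x89
After byte 2 (0x8D): reg=0x1C
After byte 3 (0x27): reg=0xA1
After byte 4 (0xB3): reg=0x7E

Answer: 0x7E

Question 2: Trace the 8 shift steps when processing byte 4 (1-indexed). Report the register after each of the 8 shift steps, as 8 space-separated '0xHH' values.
Answer: 0x24 0x48 0x90 0x27 0x4E 0x9C 0x3F 0x7E

Derivation:
After byte 1 (0x80): reg=0x89
After byte 2 (0x8D): reg=0x1C
After byte 3 (0x27): reg=0xA1
Register before byte 4: 0xA1
After XOR with byte 0xB3: 0x12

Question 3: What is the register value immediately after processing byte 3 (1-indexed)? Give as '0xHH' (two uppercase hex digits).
After byte 1 (0x80): reg=0x89
After byte 2 (0x8D): reg=0x1C
After byte 3 (0x27): reg=0xA1

Answer: 0xA1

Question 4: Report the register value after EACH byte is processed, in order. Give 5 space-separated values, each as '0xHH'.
0x89 0x1C 0xA1 0x7E 0x68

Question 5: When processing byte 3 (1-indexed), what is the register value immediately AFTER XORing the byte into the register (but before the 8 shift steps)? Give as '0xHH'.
Register before byte 3: 0x1C
Byte 3: 0x27
0x1C XOR 0x27 = 0x3B

Answer: 0x3B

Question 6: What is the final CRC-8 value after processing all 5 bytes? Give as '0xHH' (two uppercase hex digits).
After byte 1 (0x80): reg=0x89
After byte 2 (0x8D): reg=0x1C
After byte 3 (0x27): reg=0xA1
After byte 4 (0xB3): reg=0x7E
After byte 5 (0x07): reg=0x68

Answer: 0x68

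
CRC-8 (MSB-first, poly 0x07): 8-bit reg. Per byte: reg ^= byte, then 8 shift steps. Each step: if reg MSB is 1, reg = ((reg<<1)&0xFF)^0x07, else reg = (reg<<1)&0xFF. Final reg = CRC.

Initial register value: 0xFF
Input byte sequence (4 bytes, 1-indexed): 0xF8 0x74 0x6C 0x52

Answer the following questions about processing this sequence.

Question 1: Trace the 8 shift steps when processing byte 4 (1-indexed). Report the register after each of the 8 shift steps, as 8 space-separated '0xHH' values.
After byte 1 (0xF8): reg=0x15
After byte 2 (0x74): reg=0x20
After byte 3 (0x6C): reg=0xE3
Register before byte 4: 0xE3
After XOR with byte 0x52: 0xB1

Answer: 0x65 0xCA 0x93 0x21 0x42 0x84 0x0F 0x1E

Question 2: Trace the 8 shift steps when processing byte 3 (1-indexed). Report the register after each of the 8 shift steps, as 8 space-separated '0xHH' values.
After byte 1 (0xF8): reg=0x15
After byte 2 (0x74): reg=0x20
Register before byte 3: 0x20
After XOR with byte 0x6C: 0x4C

Answer: 0x98 0x37 0x6E 0xDC 0xBF 0x79 0xF2 0xE3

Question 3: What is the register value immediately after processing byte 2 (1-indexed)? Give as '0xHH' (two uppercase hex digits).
After byte 1 (0xF8): reg=0x15
After byte 2 (0x74): reg=0x20

Answer: 0x20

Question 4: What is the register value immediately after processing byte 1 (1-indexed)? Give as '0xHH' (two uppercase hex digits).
After byte 1 (0xF8): reg=0x15

Answer: 0x15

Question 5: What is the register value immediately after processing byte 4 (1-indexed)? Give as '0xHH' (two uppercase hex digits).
Answer: 0x1E

Derivation:
After byte 1 (0xF8): reg=0x15
After byte 2 (0x74): reg=0x20
After byte 3 (0x6C): reg=0xE3
After byte 4 (0x52): reg=0x1E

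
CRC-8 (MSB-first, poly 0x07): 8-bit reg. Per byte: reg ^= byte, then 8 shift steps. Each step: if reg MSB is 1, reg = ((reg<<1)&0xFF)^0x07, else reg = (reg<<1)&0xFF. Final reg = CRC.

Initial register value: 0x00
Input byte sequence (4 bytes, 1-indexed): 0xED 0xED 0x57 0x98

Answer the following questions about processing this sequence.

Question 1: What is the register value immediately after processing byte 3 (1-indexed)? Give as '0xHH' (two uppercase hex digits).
Answer: 0x57

Derivation:
After byte 1 (0xED): reg=0x8D
After byte 2 (0xED): reg=0x27
After byte 3 (0x57): reg=0x57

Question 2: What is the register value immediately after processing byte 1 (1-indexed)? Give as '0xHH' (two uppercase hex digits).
Answer: 0x8D

Derivation:
After byte 1 (0xED): reg=0x8D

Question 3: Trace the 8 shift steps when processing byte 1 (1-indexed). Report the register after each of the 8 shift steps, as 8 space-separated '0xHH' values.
Answer: 0xDD 0xBD 0x7D 0xFA 0xF3 0xE1 0xC5 0x8D

Derivation:
Register before byte 1: 0x00
After XOR with byte 0xED: 0xED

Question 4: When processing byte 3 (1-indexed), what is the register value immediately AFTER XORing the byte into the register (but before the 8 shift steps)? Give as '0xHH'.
Register before byte 3: 0x27
Byte 3: 0x57
0x27 XOR 0x57 = 0x70

Answer: 0x70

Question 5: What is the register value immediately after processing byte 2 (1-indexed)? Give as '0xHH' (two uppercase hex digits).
Answer: 0x27

Derivation:
After byte 1 (0xED): reg=0x8D
After byte 2 (0xED): reg=0x27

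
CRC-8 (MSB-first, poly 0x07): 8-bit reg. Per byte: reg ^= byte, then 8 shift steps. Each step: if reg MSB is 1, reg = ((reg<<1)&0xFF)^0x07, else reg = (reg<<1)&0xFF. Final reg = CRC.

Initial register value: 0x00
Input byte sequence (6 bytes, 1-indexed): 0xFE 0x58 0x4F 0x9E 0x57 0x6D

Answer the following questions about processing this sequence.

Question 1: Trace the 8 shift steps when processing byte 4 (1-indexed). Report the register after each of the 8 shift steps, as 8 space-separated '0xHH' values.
Answer: 0x27 0x4E 0x9C 0x3F 0x7E 0xFC 0xFF 0xF9

Derivation:
After byte 1 (0xFE): reg=0xF4
After byte 2 (0x58): reg=0x4D
After byte 3 (0x4F): reg=0x0E
Register before byte 4: 0x0E
After XOR with byte 0x9E: 0x90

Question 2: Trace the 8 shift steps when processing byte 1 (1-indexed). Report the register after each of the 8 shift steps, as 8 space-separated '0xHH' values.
Register before byte 1: 0x00
After XOR with byte 0xFE: 0xFE

Answer: 0xFB 0xF1 0xE5 0xCD 0x9D 0x3D 0x7A 0xF4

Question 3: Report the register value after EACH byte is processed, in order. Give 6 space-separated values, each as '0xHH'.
0xF4 0x4D 0x0E 0xF9 0x43 0xCA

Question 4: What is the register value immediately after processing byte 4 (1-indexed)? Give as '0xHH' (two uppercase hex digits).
After byte 1 (0xFE): reg=0xF4
After byte 2 (0x58): reg=0x4D
After byte 3 (0x4F): reg=0x0E
After byte 4 (0x9E): reg=0xF9

Answer: 0xF9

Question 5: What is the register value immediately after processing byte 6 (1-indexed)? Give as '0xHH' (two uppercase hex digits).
After byte 1 (0xFE): reg=0xF4
After byte 2 (0x58): reg=0x4D
After byte 3 (0x4F): reg=0x0E
After byte 4 (0x9E): reg=0xF9
After byte 5 (0x57): reg=0x43
After byte 6 (0x6D): reg=0xCA

Answer: 0xCA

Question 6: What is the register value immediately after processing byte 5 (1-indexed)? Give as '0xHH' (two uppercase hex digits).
After byte 1 (0xFE): reg=0xF4
After byte 2 (0x58): reg=0x4D
After byte 3 (0x4F): reg=0x0E
After byte 4 (0x9E): reg=0xF9
After byte 5 (0x57): reg=0x43

Answer: 0x43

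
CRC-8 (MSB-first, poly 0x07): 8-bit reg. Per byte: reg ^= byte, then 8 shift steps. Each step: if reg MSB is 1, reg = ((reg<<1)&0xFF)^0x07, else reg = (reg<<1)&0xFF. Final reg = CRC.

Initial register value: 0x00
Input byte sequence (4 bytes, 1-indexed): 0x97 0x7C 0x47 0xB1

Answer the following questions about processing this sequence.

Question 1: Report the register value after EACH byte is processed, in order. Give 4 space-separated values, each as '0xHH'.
0xEC 0xF9 0x33 0x87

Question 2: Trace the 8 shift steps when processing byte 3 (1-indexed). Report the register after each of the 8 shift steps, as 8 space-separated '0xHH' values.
After byte 1 (0x97): reg=0xEC
After byte 2 (0x7C): reg=0xF9
Register before byte 3: 0xF9
After XOR with byte 0x47: 0xBE

Answer: 0x7B 0xF6 0xEB 0xD1 0xA5 0x4D 0x9A 0x33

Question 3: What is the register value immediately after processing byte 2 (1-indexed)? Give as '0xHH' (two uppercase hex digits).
After byte 1 (0x97): reg=0xEC
After byte 2 (0x7C): reg=0xF9

Answer: 0xF9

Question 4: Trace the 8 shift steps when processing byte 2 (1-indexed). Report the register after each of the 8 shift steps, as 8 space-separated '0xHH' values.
After byte 1 (0x97): reg=0xEC
Register before byte 2: 0xEC
After XOR with byte 0x7C: 0x90

Answer: 0x27 0x4E 0x9C 0x3F 0x7E 0xFC 0xFF 0xF9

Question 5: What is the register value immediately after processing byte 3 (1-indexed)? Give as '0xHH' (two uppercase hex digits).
After byte 1 (0x97): reg=0xEC
After byte 2 (0x7C): reg=0xF9
After byte 3 (0x47): reg=0x33

Answer: 0x33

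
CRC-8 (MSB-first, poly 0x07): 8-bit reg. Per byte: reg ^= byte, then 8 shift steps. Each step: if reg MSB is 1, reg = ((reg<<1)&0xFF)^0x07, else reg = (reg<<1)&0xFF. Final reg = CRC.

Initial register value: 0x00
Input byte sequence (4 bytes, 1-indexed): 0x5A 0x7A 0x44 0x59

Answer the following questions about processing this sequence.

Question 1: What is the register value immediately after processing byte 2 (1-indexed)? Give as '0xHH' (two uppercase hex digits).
Answer: 0xEF

Derivation:
After byte 1 (0x5A): reg=0x81
After byte 2 (0x7A): reg=0xEF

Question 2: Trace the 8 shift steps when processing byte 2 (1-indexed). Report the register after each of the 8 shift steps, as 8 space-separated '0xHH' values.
Answer: 0xF1 0xE5 0xCD 0x9D 0x3D 0x7A 0xF4 0xEF

Derivation:
After byte 1 (0x5A): reg=0x81
Register before byte 2: 0x81
After XOR with byte 0x7A: 0xFB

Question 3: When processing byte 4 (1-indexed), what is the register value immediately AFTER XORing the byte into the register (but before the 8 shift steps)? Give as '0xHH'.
Answer: 0x01

Derivation:
Register before byte 4: 0x58
Byte 4: 0x59
0x58 XOR 0x59 = 0x01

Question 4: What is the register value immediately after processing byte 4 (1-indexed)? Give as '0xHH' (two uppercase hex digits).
After byte 1 (0x5A): reg=0x81
After byte 2 (0x7A): reg=0xEF
After byte 3 (0x44): reg=0x58
After byte 4 (0x59): reg=0x07

Answer: 0x07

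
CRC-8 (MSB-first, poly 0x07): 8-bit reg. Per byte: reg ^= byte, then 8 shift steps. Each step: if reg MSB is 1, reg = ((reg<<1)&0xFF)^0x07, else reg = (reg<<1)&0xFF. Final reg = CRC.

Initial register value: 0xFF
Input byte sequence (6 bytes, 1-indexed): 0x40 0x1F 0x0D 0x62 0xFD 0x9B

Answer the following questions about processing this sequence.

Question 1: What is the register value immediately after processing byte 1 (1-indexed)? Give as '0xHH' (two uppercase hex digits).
After byte 1 (0x40): reg=0x34

Answer: 0x34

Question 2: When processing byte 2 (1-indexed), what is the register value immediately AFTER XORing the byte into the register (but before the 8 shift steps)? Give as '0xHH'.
Register before byte 2: 0x34
Byte 2: 0x1F
0x34 XOR 0x1F = 0x2B

Answer: 0x2B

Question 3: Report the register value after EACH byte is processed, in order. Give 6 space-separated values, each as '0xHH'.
0x34 0xD1 0x1A 0x6F 0xF7 0x03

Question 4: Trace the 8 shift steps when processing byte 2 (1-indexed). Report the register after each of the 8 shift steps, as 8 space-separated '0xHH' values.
After byte 1 (0x40): reg=0x34
Register before byte 2: 0x34
After XOR with byte 0x1F: 0x2B

Answer: 0x56 0xAC 0x5F 0xBE 0x7B 0xF6 0xEB 0xD1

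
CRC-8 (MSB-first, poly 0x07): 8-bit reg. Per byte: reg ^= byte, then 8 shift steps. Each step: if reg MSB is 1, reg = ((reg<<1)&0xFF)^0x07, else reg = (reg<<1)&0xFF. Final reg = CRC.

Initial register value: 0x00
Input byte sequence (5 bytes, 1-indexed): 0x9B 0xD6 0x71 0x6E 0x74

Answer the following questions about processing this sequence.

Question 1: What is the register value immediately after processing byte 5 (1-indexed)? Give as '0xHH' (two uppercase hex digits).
Answer: 0xC7

Derivation:
After byte 1 (0x9B): reg=0xC8
After byte 2 (0xD6): reg=0x5A
After byte 3 (0x71): reg=0xD1
After byte 4 (0x6E): reg=0x34
After byte 5 (0x74): reg=0xC7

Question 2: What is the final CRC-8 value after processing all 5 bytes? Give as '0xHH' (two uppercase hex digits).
Answer: 0xC7

Derivation:
After byte 1 (0x9B): reg=0xC8
After byte 2 (0xD6): reg=0x5A
After byte 3 (0x71): reg=0xD1
After byte 4 (0x6E): reg=0x34
After byte 5 (0x74): reg=0xC7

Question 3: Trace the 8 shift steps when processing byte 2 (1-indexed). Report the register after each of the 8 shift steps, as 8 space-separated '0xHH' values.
Answer: 0x3C 0x78 0xF0 0xE7 0xC9 0x95 0x2D 0x5A

Derivation:
After byte 1 (0x9B): reg=0xC8
Register before byte 2: 0xC8
After XOR with byte 0xD6: 0x1E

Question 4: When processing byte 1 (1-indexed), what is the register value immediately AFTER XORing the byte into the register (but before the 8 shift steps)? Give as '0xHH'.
Register before byte 1: 0x00
Byte 1: 0x9B
0x00 XOR 0x9B = 0x9B

Answer: 0x9B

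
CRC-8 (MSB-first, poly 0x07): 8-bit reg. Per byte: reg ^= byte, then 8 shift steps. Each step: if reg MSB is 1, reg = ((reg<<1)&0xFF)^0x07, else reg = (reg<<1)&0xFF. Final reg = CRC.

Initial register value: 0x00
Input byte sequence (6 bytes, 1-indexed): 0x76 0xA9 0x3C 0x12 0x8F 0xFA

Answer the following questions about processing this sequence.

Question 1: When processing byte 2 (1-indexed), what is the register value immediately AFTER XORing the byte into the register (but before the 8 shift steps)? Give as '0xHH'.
Register before byte 2: 0x45
Byte 2: 0xA9
0x45 XOR 0xA9 = 0xEC

Answer: 0xEC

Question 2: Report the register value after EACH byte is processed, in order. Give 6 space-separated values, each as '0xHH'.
0x45 0x8A 0x0B 0x4F 0x4E 0x05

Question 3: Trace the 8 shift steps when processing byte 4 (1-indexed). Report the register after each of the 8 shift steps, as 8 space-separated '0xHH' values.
After byte 1 (0x76): reg=0x45
After byte 2 (0xA9): reg=0x8A
After byte 3 (0x3C): reg=0x0B
Register before byte 4: 0x0B
After XOR with byte 0x12: 0x19

Answer: 0x32 0x64 0xC8 0x97 0x29 0x52 0xA4 0x4F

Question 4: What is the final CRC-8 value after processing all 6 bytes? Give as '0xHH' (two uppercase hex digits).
After byte 1 (0x76): reg=0x45
After byte 2 (0xA9): reg=0x8A
After byte 3 (0x3C): reg=0x0B
After byte 4 (0x12): reg=0x4F
After byte 5 (0x8F): reg=0x4E
After byte 6 (0xFA): reg=0x05

Answer: 0x05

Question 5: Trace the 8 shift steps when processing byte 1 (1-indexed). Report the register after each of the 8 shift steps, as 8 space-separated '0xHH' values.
Answer: 0xEC 0xDF 0xB9 0x75 0xEA 0xD3 0xA1 0x45

Derivation:
Register before byte 1: 0x00
After XOR with byte 0x76: 0x76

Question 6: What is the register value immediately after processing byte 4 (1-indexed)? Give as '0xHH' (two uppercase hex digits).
Answer: 0x4F

Derivation:
After byte 1 (0x76): reg=0x45
After byte 2 (0xA9): reg=0x8A
After byte 3 (0x3C): reg=0x0B
After byte 4 (0x12): reg=0x4F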